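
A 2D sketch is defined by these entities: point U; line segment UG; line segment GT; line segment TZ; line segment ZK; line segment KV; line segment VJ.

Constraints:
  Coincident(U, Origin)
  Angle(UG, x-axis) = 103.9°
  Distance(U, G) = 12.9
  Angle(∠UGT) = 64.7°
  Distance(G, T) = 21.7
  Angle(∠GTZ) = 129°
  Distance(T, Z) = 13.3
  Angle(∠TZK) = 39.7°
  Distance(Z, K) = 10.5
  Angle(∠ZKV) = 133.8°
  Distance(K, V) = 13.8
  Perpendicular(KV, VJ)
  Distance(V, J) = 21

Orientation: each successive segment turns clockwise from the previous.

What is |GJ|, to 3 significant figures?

33.4

∠ZKV = 133.8° gives KV at 111° from the x-axis; with |KV| = 13.8, V = (9.68, 13.4). KV ⟂ VJ, so VJ runs at 21.1°; with |VJ| = 21.0, J = (29.3, 20.9). Then |GJ| = |J − G| = 33.4.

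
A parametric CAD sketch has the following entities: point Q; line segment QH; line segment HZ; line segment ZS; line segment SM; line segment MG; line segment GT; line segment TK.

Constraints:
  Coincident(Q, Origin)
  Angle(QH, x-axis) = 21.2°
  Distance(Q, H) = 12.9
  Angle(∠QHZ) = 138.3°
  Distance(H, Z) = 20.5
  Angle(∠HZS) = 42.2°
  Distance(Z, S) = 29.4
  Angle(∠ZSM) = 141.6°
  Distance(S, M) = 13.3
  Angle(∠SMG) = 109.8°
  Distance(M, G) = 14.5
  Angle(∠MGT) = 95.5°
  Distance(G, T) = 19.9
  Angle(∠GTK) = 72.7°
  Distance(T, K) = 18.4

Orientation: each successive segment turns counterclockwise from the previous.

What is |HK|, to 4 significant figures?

15.70

Q is at the origin; QH runs at 21.2° with length 12.9, so H = (12.03, 4.665). ∠QHZ = 138.3° gives HZ at 62.90° from the x-axis; with |HZ| = 20.5, Z = (21.37, 22.91). ∠HZS = 42.2° gives ZS at -159.3° from the x-axis; with |ZS| = 29.4, S = (-6.136, 12.52). ∠ZSM = 141.6° gives SM at -120.9° from the x-axis; with |SM| = 13.3, M = (-12.97, 1.110). ∠SMG = 109.8° gives MG at -50.70° from the x-axis; with |MG| = 14.5, G = (-3.782, -10.11). ∠MGT = 95.5° gives GT at 33.80° from the x-axis; with |GT| = 19.9, T = (12.75, 0.9595). ∠GTK = 72.7° gives TK at 141.1° from the x-axis; with |TK| = 18.4, K = (-1.566, 12.51). Then |HK| = |K − H| = 15.70.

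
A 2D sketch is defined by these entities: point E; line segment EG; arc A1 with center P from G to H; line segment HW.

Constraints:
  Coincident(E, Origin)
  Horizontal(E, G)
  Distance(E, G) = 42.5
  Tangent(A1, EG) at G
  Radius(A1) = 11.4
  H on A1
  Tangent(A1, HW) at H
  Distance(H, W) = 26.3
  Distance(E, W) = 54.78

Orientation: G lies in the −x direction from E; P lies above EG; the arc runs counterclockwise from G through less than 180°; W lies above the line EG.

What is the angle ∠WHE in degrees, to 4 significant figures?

128.2°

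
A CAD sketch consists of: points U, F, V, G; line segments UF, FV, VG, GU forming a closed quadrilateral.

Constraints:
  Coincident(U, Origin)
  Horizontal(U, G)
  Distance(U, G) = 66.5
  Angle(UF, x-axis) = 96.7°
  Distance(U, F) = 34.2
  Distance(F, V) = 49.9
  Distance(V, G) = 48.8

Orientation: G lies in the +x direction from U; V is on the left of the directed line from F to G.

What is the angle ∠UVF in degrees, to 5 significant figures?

32.913°

Checks: |FV| = 49.90 ✓; |VG| = 48.80 ✓.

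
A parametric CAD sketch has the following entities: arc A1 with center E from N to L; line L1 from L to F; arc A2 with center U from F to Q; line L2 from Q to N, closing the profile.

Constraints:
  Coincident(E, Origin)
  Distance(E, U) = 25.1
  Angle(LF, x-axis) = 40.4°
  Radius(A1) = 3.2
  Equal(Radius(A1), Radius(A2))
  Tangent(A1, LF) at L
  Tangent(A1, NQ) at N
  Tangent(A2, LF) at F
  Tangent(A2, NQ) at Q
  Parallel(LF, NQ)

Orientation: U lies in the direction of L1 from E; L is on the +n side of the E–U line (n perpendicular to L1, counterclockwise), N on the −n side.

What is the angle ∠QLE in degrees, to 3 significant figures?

75.7°

Tangency of A1 to both parallel lines with radius 3.2 puts L and N at E ± 3.2·n: L = (-2.07, 2.44), N = (2.07, -2.44). Equal radii place F and Q the same way about U: F = U + 3.2·n = (17.0, 18.7), Q = U − 3.2·n = (21.2, 13.8). Then cos ∠QLE = LQ·LE / (|LQ||LE|), giving 75.7°.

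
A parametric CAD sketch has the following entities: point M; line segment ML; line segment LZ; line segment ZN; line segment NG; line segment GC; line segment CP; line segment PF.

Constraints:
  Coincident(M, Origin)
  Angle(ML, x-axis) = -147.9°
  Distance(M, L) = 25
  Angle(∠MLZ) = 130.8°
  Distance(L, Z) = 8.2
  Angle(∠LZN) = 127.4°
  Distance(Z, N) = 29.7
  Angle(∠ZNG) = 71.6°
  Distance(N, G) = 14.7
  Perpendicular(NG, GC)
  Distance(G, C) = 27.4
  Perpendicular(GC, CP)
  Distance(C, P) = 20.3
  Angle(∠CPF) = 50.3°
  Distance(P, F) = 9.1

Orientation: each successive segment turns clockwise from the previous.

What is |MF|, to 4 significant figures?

38.58

M is at the origin; ML runs at -147.9° with length 25.0, so L = (-21.18, -13.28). ∠MLZ = 130.8° gives LZ at 162.9° from the x-axis; with |LZ| = 8.2, Z = (-29.02, -10.87). ∠LZN = 127.4° gives ZN at 110.3° from the x-axis; with |ZN| = 29.7, N = (-39.32, 16.98). ∠ZNG = 71.6° gives NG at 1.900° from the x-axis; with |NG| = 14.7, G = (-24.63, 17.47). The perpendicularity gives GC at right angles to NG, so GC runs at -88.10°; with |GC| = 27.4, C = (-23.72, -9.916). GC ⟂ CP, so CP runs at -178.1°; with |CP| = 20.3, P = (-44.01, -10.59). ∠CPF = 50.3° gives PF at 52.20° from the x-axis; with |PF| = 9.1, F = (-38.43, -3.399). Then |MF| = |F − M| = 38.58.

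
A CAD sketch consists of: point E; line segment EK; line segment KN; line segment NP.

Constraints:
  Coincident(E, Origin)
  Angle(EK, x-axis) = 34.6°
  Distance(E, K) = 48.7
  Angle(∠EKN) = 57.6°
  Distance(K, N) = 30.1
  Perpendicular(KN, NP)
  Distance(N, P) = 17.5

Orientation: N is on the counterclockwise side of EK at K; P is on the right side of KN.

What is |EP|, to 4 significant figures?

58.76

E is at the origin; EK runs at 34.6° with length 48.7, so K = 48.7·(cos 34.6°, sin 34.6°) = (40.09, 27.65). ∠EKN = 57.6°, so KN runs at 34.6° + (180° − 57.6°) = 157.0° from the x-axis; with |KN| = 30.1, N = K + 30.1·(cos 157.0°, sin 157.0°) = (12.38, 39.41). KN ⟂ NP; with |NP| = 17.5 on the right of KN, P = N + 17.5·(0.3907, 0.9205) = (19.22, 55.52). Then |EP| = |P − E| = 58.76.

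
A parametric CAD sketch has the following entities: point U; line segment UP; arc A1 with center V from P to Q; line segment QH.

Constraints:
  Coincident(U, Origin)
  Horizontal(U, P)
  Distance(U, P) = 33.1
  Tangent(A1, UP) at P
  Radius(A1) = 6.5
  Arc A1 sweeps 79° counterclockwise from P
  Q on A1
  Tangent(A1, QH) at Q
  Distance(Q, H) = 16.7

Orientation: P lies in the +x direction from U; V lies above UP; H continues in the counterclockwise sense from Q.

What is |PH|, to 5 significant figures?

23.672

U is at the origin; UP is horizontal with |UP| = 33.1 and P on the +x side, so P = (33.100, 0.0000). The tangent condition forces VP to be normal to UP, so V = P + (0, 6.5) = (33.100, 6.5000). On A1, P sits at bearing -90° from V; a 79° counterclockwise sweep puts Q at bearing -11°, so Q = V + 6.5·(cos -11°, sin -11°) = (39.481, 5.2597). The tangent condition forces VQ to be normal to QH, so QH runs along (−sin -11°, cos -11°); with |QH| = 16.7, H = (42.667, 21.653). Then |PH| = |H − P| = 23.672.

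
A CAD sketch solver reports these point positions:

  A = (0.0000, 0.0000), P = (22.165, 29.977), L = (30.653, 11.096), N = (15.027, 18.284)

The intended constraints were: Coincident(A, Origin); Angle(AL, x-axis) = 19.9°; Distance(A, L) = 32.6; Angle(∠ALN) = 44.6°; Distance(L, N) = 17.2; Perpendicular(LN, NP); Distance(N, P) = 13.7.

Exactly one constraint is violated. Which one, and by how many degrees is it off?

Perpendicular(LN, NP) — off by 6.70°.

A = (0.00, 0.00) ✓; AL at 19.90° ✓; |AL| = 32.60 ✓; ∠ALN = 44.60° ✓; |LN| = 17.20 ✓; ∠(LN, NP) = 96.70° ✗; |NP| = 13.70 ✓.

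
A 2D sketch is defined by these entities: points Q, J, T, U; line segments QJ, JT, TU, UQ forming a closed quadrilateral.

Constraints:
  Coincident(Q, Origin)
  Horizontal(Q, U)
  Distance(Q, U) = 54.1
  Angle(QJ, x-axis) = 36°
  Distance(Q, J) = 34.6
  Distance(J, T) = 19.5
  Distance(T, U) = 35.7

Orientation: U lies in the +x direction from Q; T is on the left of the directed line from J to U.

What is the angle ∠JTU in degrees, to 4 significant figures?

66.31°

Checks: |JT| = 19.50 ✓; |TU| = 35.70 ✓.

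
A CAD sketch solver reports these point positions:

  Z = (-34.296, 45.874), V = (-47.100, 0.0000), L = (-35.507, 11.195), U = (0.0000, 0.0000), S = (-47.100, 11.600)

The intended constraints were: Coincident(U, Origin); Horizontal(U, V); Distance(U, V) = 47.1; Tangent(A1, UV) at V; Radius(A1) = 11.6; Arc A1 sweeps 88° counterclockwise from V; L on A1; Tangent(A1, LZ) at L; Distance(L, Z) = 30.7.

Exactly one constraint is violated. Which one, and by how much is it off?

Distance(L, Z) = 30.7 — off by 4.00.

U = (0.00, 0.00) ✓; U.y = 0.00, V.y = 0.00 ✓; |UV| = 47.10 ✓; ∠(SV, VU) = 90.00° ✓; |SV| = 11.60 ✓; bearing(S→L) − bearing(S→V) = 88.00° ✓; |SL| = 11.60 ✓; ∠(SL, LZ) = 90.00° ✓; |LZ| = 34.70 ✗.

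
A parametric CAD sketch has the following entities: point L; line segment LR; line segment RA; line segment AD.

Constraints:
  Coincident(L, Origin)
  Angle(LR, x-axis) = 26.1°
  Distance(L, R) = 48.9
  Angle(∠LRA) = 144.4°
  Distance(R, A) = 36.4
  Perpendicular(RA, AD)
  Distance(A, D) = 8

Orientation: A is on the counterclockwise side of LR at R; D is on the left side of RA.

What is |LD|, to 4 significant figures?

78.86

L is at the origin; LR runs at 26.1° with length 48.9, so R = 48.9·(cos 26.1°, sin 26.1°) = (43.91, 21.51). ∠LRA = 144.4°, so RA runs at 26.1° + (180° − 144.4°) = 61.70° from the x-axis; with |RA| = 36.4, A = R + 36.4·(cos 61.70°, sin 61.70°) = (61.17, 53.56). The perpendicularity gives AD at right angles to RA; with |AD| = 8.0 on the left of RA, D = A + 8.0·(-0.8805, 0.4741) = (54.13, 57.36). Then |LD| = |D − L| = 78.86.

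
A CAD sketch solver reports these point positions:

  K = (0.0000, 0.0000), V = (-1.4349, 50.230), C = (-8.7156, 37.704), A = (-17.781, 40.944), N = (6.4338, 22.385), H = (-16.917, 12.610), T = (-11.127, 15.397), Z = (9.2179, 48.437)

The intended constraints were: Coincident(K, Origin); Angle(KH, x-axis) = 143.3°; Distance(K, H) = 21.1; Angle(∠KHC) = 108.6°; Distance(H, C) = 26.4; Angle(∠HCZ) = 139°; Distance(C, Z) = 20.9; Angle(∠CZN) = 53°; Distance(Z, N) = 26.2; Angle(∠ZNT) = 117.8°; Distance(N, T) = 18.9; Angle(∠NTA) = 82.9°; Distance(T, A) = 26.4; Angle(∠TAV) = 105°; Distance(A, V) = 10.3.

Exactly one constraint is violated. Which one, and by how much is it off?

Distance(A, V) = 10.3 — off by 8.50.

K = (0.00, 0.00) ✓; KH at 143.3° ✓; |KH| = 21.10 ✓; ∠KHC = 108.6° ✓; |HC| = 26.40 ✓; ∠HCZ = 139.0° ✓; |CZ| = 20.90 ✓; ∠CZN = 53.00° ✓; |ZN| = 26.20 ✓; ∠ZNT = 117.8° ✓; |NT| = 18.90 ✓; ∠NTA = 82.90° ✓; |TA| = 26.40 ✓; ∠TAV = 105.0° ✓; |AV| = 18.80 ✗.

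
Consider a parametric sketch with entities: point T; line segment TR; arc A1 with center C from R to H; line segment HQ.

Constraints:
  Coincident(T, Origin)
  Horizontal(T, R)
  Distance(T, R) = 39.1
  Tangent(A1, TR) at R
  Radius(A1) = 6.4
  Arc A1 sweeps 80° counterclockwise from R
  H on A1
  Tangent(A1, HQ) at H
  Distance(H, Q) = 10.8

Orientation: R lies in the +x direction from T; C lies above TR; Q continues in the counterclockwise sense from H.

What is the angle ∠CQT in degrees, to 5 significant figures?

30.734°

T is at the origin; T and R share the same y with |TR| = 39.1 and R on the +x side, so R = (39.100, 0.0000). The tangent condition forces CR to be normal to TR, so C = R + (0, 6.4) = (39.100, 6.4000). On A1, R sits at bearing -90° from C; an 80° counterclockwise sweep puts H at bearing -10°, so H = C + 6.4·(cos -10°, sin -10°) = (45.403, 5.2887). The tangent condition forces CH to be normal to HQ, so HQ runs along (−sin -10°, cos -10°); with |HQ| = 10.8, Q = (47.278, 15.925). Then cos ∠CQT = QC·QT / (|QC||QT|), giving 30.734°.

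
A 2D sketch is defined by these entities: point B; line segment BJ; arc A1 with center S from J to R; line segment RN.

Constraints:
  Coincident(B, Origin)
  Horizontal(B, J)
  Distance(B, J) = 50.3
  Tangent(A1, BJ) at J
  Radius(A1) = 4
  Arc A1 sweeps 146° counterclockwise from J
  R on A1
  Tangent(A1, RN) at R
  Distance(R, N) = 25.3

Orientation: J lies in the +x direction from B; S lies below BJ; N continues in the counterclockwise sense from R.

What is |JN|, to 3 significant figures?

28.5

B is at the origin; BJ is horizontal with |BJ| = 50.3 and J on the +x side, so J = (50.3, 0.00). The tangent condition forces SJ to be normal to BJ, so S = J + (0, -4) = (50.3, -4.00). On A1, J sits at bearing 90° from S; a 146° counterclockwise sweep puts R at bearing 236°, so R = S + 4.0·(cos 236°, sin 236°) = (48.1, -7.32). Since A1 is tangent to RN there, SR ⟂ RN, so RN runs along (−sin 236°, cos 236°); with |RN| = 25.3, N = (69.0, -21.5). Then |JN| = |N − J| = 28.5.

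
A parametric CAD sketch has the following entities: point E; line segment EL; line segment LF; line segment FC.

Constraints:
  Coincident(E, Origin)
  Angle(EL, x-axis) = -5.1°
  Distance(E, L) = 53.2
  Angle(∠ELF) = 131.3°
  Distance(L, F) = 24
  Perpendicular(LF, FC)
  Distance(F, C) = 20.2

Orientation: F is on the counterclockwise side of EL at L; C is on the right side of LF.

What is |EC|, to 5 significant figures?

84.347

E is at the origin; EL runs at -5.1° with length 53.2, so L = 53.2·(cos -5.1°, sin -5.1°) = (52.989, -4.7292). ∠ELF = 131.3°, so LF runs at -5.1° + (180° − 131.3°) = 43.600° from the x-axis; with |LF| = 24.0, F = L + 24.0·(cos 43.600°, sin 43.600°) = (70.370, 11.822). LF is perpendicular to FC; with |FC| = 20.2 on the right of LF, C = F + 20.2·(0.68962, -0.72417) = (84.300, -2.8066). Then |EC| = |C − E| = 84.347.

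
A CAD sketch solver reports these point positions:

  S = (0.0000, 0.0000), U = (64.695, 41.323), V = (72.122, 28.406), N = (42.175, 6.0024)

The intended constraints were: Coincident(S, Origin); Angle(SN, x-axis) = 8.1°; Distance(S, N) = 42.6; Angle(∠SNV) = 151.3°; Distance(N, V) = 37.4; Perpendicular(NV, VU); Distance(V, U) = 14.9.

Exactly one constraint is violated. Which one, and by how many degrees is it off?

Perpendicular(NV, VU) — off by 6.90°.

S = (0.00, 0.00) ✓; SN at 8.100° ✓; |SN| = 42.60 ✓; ∠SNV = 151.3° ✓; |NV| = 37.40 ✓; ∠(NV, VU) = 83.10° ✗; |VU| = 14.90 ✓.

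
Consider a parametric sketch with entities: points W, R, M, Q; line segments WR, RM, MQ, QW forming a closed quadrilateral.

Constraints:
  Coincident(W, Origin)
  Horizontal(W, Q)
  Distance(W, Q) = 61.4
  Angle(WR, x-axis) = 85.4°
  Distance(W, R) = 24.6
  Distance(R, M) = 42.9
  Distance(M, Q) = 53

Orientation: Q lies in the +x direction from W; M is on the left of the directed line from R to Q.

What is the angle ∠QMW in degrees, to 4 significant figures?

64.73°

W is at the origin; WQ is horizontal with |WQ| = 61.4 and Q in +x, so Q = (61.4, 0). WR runs at 85.4° with |WR| = 24.6, so R = (1.973, 24.52). M is determined by |RM| = 42.9 and |MQ| = 53.0 together: it lies at the intersection of circle(R, 42.9) and circle(Q, 53.0). With |RQ| = 64.29, the foot of the radical line on RQ is 24.61 from R and the perpendicular offset is √(42.9² − 24.61²) = 35.14. Taking the left-of-RQ solution: M = (38.13, 47.62).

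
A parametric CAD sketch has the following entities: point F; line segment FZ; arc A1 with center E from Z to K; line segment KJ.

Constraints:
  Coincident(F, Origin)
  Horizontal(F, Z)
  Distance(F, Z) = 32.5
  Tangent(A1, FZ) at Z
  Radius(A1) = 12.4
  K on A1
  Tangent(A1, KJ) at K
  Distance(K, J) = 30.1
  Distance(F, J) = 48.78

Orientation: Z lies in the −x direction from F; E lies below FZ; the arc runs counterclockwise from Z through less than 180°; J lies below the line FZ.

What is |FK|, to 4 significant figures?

46.65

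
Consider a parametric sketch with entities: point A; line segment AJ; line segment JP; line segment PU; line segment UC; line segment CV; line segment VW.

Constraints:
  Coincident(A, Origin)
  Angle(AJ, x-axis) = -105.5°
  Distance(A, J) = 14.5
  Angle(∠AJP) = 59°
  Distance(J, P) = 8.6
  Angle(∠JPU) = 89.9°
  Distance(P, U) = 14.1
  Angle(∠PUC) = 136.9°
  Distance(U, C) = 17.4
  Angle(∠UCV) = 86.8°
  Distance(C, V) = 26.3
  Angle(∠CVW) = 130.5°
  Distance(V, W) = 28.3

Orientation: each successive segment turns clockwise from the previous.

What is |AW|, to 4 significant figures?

41.91

∠UCV = 86.8° gives CV at -92.90° from the x-axis; with |CV| = 26.3, V = (16.52, -24.22). ∠CVW = 130.5° gives VW at -142.4° from the x-axis; with |VW| = 28.3, W = (-5.903, -41.49). Then |AW| = |W − A| = 41.91.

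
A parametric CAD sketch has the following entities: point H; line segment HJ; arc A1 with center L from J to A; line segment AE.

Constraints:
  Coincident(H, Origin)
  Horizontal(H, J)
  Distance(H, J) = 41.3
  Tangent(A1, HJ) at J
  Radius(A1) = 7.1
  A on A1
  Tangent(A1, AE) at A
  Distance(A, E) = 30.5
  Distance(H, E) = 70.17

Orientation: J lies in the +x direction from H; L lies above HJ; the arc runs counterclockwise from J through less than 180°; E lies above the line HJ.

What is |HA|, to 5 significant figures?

47.322

H is at the origin; H and J share the same y with |HJ| = 41.3 and J on the +x side, so J = (41.300, 0.0000). Tangency of A1 to HJ means the radius LJ is perpendicular to HJ, so L = J + (0, 7.1) = (41.300, 7.1000). Since LA ⟂ AE (tangency), |LE| = √(7.1² + 30.5²) = 31.315 regardless of where A sits on A1. So E lies on both circle(H, 70.17) and circle(L, 31.315); the above-HJ intersection is E = (64.085, 28.583). A is the foot of the tangent from E: A = (47.215, 3.1730).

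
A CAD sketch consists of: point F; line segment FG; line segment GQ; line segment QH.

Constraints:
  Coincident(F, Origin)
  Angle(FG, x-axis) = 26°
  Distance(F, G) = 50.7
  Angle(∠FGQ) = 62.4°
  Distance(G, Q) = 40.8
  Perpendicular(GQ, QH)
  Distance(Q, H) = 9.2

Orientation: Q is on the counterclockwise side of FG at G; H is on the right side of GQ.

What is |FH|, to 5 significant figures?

56.831

∠FGQ = 62.4°, so GQ runs at 26.0° + (180° − 62.4°) = 143.60° from the x-axis; with |GQ| = 40.8, Q = G + 40.8·(cos 143.60°, sin 143.60°) = (12.729, 46.437). The perpendicularity gives QH at right angles to GQ; with |QH| = 9.2 on the right of GQ, H = Q + 9.2·(0.59342, 0.80489) = (18.189, 53.842). Then |FH| = |H − F| = 56.831.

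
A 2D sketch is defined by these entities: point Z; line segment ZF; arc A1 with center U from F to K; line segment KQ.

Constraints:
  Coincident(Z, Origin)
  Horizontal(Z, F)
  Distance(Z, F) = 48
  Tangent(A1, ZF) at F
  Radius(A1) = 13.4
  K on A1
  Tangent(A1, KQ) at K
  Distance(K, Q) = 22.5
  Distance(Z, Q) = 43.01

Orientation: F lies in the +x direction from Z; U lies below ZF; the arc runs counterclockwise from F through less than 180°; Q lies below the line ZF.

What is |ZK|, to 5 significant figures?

36.436

Z is at the origin; ZF is horizontal with |ZF| = 48.0 and F on the +x side, so F = (48.000, 0.0000). Tangency of A1 to ZF means the radius UF is perpendicular to ZF, so U = F + (0, -13.4) = (48.000, -13.400). Since UK ⟂ KQ (tangency), |UQ| = √(13.4² + 22.5²) = 26.188 regardless of where K sits on A1. So Q lies on both circle(Z, 43.01) and circle(U, 26.188); the below-ZF intersection is Q = (29.173, -31.603). K is the foot of the tangent from Q: K = (35.068, -9.8894).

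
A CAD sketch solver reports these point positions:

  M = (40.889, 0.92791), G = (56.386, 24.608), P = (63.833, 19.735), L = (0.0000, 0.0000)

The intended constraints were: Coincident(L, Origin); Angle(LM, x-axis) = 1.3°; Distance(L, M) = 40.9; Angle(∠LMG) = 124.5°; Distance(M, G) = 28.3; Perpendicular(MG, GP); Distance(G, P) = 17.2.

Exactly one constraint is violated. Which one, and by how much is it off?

Distance(G, P) = 17.2 — off by 8.30.

L = (0.00, 0.00) ✓; LM at 1.300° ✓; |LM| = 40.90 ✓; ∠LMG = 124.5° ✓; |MG| = 28.30 ✓; ∠(MG, GP) = 90.00° ✓; |GP| = 8.900 ✗.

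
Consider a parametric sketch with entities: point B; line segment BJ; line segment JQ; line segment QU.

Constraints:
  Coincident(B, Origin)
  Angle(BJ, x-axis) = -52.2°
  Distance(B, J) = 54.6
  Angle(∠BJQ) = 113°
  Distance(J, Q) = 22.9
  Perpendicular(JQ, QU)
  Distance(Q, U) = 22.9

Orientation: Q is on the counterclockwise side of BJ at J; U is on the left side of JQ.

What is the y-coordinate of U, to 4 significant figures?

-15.15

∠BJQ = 113.0°, so JQ runs at -52.2° + (180° − 113.0°) = 14.80° from the x-axis; with |JQ| = 22.9, Q = J + 22.9·(cos 14.80°, sin 14.80°) = (55.60, -37.29). The perpendicularity gives QU at right angles to JQ; with |QU| = 22.9 on the left of JQ, U = Q + 22.9·(-0.2554, 0.9668) = (49.76, -15.15). So U.y = -15.15.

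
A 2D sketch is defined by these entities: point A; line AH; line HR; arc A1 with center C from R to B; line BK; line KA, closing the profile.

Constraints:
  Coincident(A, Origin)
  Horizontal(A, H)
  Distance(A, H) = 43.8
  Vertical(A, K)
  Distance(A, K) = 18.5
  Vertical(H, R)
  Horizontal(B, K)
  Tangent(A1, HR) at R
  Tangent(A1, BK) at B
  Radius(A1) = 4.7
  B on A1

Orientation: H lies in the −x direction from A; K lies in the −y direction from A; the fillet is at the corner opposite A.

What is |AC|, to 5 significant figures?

41.464

A and K share the same x with |AK| = 18.5 and K on the −y side, so K = (0.0000, -18.500). The virtual corner opposite A is at (-43.800, -18.500). A1 meets HR tangentially, so CR is at right angles to HR and since A1 is tangent to BK there, CB ⟂ BK, with radius 4.7, so the center C sits 4.7 in from both sides at C = (-39.100, -13.800). Then |AC| = |C − A| = 41.464.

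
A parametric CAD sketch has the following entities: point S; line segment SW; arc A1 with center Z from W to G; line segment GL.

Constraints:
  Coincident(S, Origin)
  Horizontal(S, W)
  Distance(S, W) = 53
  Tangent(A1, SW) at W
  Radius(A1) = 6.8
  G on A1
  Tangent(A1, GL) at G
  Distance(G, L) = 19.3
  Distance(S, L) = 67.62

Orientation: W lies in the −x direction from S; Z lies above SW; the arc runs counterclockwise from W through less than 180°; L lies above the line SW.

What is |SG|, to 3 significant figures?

49.9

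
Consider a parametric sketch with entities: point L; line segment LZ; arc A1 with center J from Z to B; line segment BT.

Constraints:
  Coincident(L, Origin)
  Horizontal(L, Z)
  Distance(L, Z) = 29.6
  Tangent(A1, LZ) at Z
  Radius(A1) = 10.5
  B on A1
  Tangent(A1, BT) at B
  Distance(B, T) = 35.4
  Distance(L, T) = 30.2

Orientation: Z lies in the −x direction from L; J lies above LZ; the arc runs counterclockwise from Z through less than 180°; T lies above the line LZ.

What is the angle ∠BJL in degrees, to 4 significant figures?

21.79°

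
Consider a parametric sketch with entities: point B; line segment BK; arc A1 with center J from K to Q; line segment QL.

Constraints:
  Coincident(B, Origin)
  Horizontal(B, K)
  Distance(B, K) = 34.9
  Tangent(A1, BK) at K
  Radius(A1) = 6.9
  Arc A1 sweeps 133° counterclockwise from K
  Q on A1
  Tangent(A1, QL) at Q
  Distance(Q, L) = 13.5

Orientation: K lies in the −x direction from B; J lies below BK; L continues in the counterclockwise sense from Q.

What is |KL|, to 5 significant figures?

21.878

On A1, K sits at bearing 90° from J; a 133° counterclockwise sweep puts Q at bearing 223°, so Q = J + 6.9·(cos 223°, sin 223°) = (-39.946, -11.606). Since A1 is tangent to QL there, JQ ⟂ QL, so QL runs along (−sin 223°, cos 223°); with |QL| = 13.5, L = (-30.739, -21.479). Then |KL| = |L − K| = 21.878.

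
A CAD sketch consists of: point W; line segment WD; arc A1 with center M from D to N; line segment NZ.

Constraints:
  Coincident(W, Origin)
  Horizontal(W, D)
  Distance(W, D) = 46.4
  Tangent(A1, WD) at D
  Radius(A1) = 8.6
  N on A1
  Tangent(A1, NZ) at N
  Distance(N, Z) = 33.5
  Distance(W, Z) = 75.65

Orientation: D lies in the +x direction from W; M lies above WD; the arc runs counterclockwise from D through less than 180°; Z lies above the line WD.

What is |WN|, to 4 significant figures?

54.78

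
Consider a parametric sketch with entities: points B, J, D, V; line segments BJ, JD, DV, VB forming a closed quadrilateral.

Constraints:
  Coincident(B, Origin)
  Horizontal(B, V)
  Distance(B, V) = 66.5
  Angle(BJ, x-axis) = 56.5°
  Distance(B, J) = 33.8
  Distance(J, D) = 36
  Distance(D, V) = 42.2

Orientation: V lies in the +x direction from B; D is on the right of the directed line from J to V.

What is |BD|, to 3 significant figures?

26.0

Checks: |BV| = 66.50 ✓; |BJ| = 33.80 ✓; |JD| = 36.00 ✓; |DV| = 42.20 ✓.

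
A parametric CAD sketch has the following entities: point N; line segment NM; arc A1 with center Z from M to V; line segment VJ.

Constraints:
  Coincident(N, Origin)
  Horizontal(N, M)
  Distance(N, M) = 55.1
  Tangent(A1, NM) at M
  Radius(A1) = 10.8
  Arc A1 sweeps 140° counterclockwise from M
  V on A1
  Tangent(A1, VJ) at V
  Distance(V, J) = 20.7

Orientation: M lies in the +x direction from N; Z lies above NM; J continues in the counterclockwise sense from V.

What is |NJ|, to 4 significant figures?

56.40

N is at the origin; N and M share the same y with |NM| = 55.1 and M on the +x side, so M = (55.10, 0.000). A1 meets NM tangentially, so ZM is at right angles to NM, so Z = M + (0, 10.8) = (55.10, 10.80). On A1, M sits at bearing -90° from Z; a 140° counterclockwise sweep puts V at bearing 50°, so V = Z + 10.8·(cos 50°, sin 50°) = (62.04, 19.07). The tangent condition forces ZV to be normal to VJ, so VJ runs along (−sin 50°, cos 50°); with |VJ| = 20.7, J = (46.18, 32.38). Then |NJ| = |J − N| = 56.40.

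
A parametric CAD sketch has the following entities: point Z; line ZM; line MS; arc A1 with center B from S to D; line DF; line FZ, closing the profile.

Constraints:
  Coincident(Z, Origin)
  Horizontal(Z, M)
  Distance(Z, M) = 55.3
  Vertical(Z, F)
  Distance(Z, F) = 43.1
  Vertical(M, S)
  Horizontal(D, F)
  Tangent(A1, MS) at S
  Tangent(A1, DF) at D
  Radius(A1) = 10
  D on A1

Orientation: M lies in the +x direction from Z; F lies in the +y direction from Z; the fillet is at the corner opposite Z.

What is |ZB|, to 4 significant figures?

56.10

Z is at the origin; Z and M share the same y with |ZM| = 55.3 and M on the +x side, so M = (55.30, 0.000). ZF is vertical with |ZF| = 43.1 and F on the +y side, so F = (0.000, 43.10). The virtual corner opposite Z is at (55.30, 43.10). Tangency of A1 to MS means the radius BS is perpendicular to MS and tangency of A1 to DF means the radius BD is perpendicular to DF, with radius 10.0, so the center B sits 10.0 in from both sides at B = (45.30, 33.10). Then |ZB| = |B − Z| = 56.10.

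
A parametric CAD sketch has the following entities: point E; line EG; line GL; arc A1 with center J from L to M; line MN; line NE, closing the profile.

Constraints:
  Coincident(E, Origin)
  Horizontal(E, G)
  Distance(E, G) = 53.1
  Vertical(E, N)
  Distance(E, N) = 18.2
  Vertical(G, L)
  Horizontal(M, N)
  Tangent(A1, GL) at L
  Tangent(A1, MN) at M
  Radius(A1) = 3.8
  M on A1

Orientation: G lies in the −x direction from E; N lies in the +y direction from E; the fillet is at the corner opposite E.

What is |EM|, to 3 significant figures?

52.6

The virtual corner opposite E is at (-53.1, 18.2). A1 meets GL tangentially, so JL is at right angles to GL and A1 meets MN tangentially, so JM is at right angles to MN, with radius 3.8, so the center J sits 3.8 in from both sides at J = (-49.3, 14.4). That places the tangent points at L = (-53.1, 14.4) on GL and M = (-49.3, 18.2) on MN. Then |EM| = |M − E| = 52.6.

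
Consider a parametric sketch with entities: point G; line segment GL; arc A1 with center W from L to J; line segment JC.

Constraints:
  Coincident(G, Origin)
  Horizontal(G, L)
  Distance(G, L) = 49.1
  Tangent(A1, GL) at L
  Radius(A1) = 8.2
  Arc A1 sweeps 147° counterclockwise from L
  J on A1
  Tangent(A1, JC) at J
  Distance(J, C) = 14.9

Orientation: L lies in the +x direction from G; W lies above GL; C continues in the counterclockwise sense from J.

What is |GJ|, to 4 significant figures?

55.65

G is at the origin; G and L share the same y with |GL| = 49.1 and L on the +x side, so L = (49.10, 0.000). Tangency of A1 to GL means the radius WL is perpendicular to GL, so W = L + (0, 8.2) = (49.10, 8.200). On A1, L sits at bearing -90° from W; a 147° counterclockwise sweep puts J at bearing 57°, so J = W + 8.2·(cos 57°, sin 57°) = (53.57, 15.08). Then |GJ| = |J − G| = 55.65.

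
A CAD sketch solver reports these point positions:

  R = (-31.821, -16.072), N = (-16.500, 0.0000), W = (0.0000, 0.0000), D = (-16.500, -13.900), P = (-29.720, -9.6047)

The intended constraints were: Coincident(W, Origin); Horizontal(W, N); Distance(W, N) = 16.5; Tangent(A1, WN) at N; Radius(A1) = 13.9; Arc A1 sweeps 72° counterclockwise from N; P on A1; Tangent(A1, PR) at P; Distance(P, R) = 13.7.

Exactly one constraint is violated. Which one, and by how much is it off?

Distance(P, R) = 13.7 — off by 6.90.

W = (0.00, 0.00) ✓; W.y = 0.00, N.y = 0.00 ✓; |WN| = 16.50 ✓; ∠(DN, NW) = 90.00° ✓; |DN| = 13.90 ✓; bearing(D→P) − bearing(D→N) = 72.00° ✓; |DP| = 13.90 ✓; ∠(DP, PR) = 90.00° ✓; |PR| = 6.800 ✗.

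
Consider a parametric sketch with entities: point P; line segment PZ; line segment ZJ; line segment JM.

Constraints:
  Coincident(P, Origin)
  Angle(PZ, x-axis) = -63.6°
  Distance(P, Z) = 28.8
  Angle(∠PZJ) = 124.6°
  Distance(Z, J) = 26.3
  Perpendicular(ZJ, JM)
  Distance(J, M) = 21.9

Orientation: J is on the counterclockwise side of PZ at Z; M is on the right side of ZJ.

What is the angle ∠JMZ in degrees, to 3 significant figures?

50.2°

P is at the origin; PZ runs at -63.6° with length 28.8, so Z = 28.8·(cos -63.6°, sin -63.6°) = (12.8, -25.8). ∠PZJ = 124.6°, so ZJ runs at -63.6° + (180° − 124.6°) = -8.20° from the x-axis; with |ZJ| = 26.3, J = Z + 26.3·(cos -8.20°, sin -8.20°) = (38.8, -29.5). ZJ is perpendicular to JM; with |JM| = 21.9 on the right of ZJ, M = J + 21.9·(-0.143, -0.990) = (35.7, -51.2). Then cos ∠JMZ = MJ·MZ / (|MJ||MZ|), giving 50.2°.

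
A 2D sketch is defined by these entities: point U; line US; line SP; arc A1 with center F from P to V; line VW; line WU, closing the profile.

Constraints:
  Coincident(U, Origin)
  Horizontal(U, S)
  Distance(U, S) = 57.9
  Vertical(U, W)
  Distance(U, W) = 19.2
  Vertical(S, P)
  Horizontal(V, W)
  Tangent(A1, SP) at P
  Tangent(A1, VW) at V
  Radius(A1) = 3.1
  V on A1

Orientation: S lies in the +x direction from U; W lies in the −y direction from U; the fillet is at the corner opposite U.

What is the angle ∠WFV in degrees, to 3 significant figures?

86.8°

U is at the origin; U and S share the same y with |US| = 57.9 and S on the +x side, so S = (57.9, 0.00). UW is vertical with |UW| = 19.2 and W on the −y side, so W = (0.00, -19.2). The virtual corner opposite U is at (57.9, -19.2). Since A1 is tangent to SP there, FP ⟂ SP and since A1 is tangent to VW there, FV ⟂ VW, with radius 3.1, so the center F sits 3.1 in from both sides at F = (54.8, -16.1). That places the tangent points at P = (57.9, -16.1) on SP and V = (54.8, -19.2) on VW. Then cos ∠WFV = FW·FV / (|FW||FV|), giving 86.8°.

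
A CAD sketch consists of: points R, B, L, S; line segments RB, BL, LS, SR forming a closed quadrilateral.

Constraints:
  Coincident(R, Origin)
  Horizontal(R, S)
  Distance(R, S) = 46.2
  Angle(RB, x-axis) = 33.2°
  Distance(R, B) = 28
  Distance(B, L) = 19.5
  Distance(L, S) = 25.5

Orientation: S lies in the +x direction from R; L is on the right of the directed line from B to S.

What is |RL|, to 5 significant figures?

21.399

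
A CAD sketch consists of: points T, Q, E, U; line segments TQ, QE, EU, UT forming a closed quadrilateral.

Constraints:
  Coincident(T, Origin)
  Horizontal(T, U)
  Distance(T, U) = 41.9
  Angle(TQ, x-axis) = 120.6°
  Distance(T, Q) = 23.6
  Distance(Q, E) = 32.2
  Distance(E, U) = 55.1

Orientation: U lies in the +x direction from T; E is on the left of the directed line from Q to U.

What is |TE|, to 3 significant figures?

45.4

T is at the origin; T and U share the same y with |TU| = 41.9 and U in +x, so U = (41.9, 0). TQ runs at 120.6° with |TQ| = 23.6, so Q = (-12.0, 20.3). E is determined by |QE| = 32.2 and |EU| = 55.1 together: it lies at the intersection of circle(Q, 32.2) and circle(U, 55.1). With |QU| = 57.6, the foot of the radical line on QU is 11.5 from Q and the perpendicular offset is √(32.2² − 11.5²) = 30.1. Taking the left-of-QU solution: E = (9.32, 44.4).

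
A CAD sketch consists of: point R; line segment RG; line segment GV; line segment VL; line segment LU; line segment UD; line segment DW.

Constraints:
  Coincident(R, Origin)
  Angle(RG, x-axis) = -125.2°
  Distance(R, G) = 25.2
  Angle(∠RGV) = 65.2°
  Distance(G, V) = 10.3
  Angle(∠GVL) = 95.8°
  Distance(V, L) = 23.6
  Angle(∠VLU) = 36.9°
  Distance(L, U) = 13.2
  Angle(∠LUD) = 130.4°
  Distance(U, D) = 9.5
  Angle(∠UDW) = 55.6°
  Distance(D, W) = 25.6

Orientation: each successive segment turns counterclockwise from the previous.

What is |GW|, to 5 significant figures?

32.131

∠LUD = 130.4° gives UD at -93.500° from the x-axis; with |UD| = 9.5, D = (-8.9469, -17.196). ∠UDW = 55.6° gives DW at 30.900° from the x-axis; with |DW| = 25.6, W = (13.020, -4.0496). Then |GW| = |W − G| = 32.131.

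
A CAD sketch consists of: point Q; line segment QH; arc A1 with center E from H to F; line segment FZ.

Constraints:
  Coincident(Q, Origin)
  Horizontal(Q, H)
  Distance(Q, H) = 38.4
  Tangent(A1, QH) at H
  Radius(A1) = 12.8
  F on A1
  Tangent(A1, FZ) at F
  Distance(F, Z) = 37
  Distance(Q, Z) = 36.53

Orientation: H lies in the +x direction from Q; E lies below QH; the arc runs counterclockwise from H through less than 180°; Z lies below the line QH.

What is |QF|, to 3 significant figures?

28.4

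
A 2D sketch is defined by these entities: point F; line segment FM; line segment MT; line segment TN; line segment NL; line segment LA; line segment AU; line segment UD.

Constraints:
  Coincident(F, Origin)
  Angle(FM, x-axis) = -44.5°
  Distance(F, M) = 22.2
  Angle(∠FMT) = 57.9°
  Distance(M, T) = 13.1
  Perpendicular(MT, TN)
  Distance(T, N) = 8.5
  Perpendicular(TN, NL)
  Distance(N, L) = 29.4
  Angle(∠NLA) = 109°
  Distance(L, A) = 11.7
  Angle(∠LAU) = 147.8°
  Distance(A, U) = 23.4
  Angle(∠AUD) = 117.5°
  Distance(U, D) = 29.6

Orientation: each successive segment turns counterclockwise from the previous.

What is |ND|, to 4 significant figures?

41.16

F is at the origin; FM runs at -44.5° with length 22.2, so M = (15.83, -15.56). ∠FMT = 57.9° gives MT at 77.60° from the x-axis; with |MT| = 13.1, T = (18.65, -2.766). MT ⟂ TN, so TN runs at 167.6°; with |TN| = 8.5, N = (10.35, -0.9405). TN is perpendicular to NL, so NL runs at -102.4°; with |NL| = 29.4, L = (4.032, -29.65). ∠NLA = 109.0° gives LA at -31.40° from the x-axis; with |LA| = 11.7, A = (14.02, -35.75). ∠LAU = 147.8° gives AU at 0.8000° from the x-axis; with |AU| = 23.4, U = (37.42, -35.42). ∠AUD = 117.5° gives UD at 63.30° from the x-axis; with |UD| = 29.6, D = (50.72, -8.980). Then |ND| = |D − N| = 41.16.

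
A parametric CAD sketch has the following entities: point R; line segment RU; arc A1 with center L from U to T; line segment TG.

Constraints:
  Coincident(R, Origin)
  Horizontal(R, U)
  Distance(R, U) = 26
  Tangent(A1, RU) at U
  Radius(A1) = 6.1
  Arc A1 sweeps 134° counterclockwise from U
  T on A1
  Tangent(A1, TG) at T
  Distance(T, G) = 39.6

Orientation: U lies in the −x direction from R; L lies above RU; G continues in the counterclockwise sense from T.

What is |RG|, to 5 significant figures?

62.610

R is at the origin; R and U share the same y with |RU| = 26.0 and U on the −x side, so U = (-26.000, 0.0000). The tangent condition forces LU to be normal to RU, so L = U + (0, 6.1) = (-26.000, 6.1000). On A1, U sits at bearing -90° from L; a 134° counterclockwise sweep puts T at bearing 44°, so T = L + 6.1·(cos 44°, sin 44°) = (-21.612, 10.337). Since A1 is tangent to TG there, LT ⟂ TG, so TG runs along (−sin 44°, cos 44°); with |TG| = 39.6, G = (-49.120, 38.823). Then |RG| = |G − R| = 62.610.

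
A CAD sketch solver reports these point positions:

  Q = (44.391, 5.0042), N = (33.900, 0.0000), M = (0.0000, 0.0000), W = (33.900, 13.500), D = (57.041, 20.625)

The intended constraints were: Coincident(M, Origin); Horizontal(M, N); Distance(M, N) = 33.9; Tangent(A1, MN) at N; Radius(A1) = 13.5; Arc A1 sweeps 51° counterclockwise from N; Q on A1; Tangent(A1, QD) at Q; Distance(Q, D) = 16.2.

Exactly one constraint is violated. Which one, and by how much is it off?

Distance(Q, D) = 16.2 — off by 3.90.

M = (0.00, 0.00) ✓; M.y = 0.00, N.y = 0.00 ✓; |MN| = 33.90 ✓; ∠(WN, NM) = 90.00° ✓; |WN| = 13.50 ✓; bearing(W→Q) − bearing(W→N) = 51.00° ✓; |WQ| = 13.50 ✓; ∠(WQ, QD) = 90.00° ✓; |QD| = 20.10 ✗.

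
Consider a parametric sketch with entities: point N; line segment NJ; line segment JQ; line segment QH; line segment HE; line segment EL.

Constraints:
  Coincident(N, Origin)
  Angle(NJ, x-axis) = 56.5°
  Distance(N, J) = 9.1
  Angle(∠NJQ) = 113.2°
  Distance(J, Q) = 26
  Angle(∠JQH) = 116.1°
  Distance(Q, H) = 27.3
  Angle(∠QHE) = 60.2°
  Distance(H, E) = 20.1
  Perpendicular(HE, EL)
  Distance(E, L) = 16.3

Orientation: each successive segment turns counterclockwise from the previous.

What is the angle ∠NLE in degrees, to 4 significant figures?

82.73°

N is at the origin; NJ runs at 56.5° with length 9.1, so J = (5.023, 7.588). ∠NJQ = 113.2° gives JQ at 123.3° from the x-axis; with |JQ| = 26.0, Q = (-9.252, 29.32). ∠JQH = 116.1° gives QH at -172.8° from the x-axis; with |QH| = 27.3, H = (-36.34, 25.90). ∠QHE = 60.2° gives HE at -53.00° from the x-axis; with |HE| = 20.1, E = (-24.24, 9.845). The perpendicularity gives EL at right angles to HE, so EL runs at 37.00°; with |EL| = 16.3, L = (-11.22, 19.65). Then cos ∠NLE = LN·LE / (|LN||LE|), giving 82.73°.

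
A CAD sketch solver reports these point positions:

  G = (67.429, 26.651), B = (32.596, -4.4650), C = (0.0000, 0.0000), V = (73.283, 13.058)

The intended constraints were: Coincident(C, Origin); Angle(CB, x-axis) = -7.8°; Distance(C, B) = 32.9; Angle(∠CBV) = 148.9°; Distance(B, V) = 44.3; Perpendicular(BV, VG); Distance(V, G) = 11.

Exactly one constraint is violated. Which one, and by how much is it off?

Distance(V, G) = 11 — off by 3.80.

C = (0.00, 0.00) ✓; CB at -7.800° ✓; |CB| = 32.90 ✓; ∠CBV = 148.9° ✓; |BV| = 44.30 ✓; ∠(BV, VG) = 90.00° ✓; |VG| = 14.80 ✗.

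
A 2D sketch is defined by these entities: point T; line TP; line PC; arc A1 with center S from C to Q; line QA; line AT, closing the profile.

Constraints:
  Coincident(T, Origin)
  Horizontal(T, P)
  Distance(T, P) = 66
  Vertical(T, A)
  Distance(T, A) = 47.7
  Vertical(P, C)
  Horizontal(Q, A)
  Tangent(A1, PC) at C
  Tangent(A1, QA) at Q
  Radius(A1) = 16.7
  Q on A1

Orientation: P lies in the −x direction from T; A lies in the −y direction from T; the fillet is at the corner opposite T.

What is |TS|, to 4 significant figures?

58.24

T is at the origin; TP is horizontal with |TP| = 66.0 and P on the −x side, so P = (-66.00, 0.000). T and A share the same x with |TA| = 47.7 and A on the −y side, so A = (0.000, -47.70). The virtual corner opposite T is at (-66.00, -47.70). The tangent condition forces SC to be normal to PC and the tangent condition forces SQ to be normal to QA, with radius 16.7, so the center S sits 16.7 in from both sides at S = (-49.30, -31.00). Then |TS| = |S − T| = 58.24.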